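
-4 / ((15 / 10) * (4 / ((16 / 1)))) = -10.67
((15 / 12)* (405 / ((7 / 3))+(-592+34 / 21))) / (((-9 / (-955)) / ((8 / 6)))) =-41795575 / 567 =-73713.54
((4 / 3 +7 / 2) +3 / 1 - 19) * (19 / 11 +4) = -1407 / 22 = -63.95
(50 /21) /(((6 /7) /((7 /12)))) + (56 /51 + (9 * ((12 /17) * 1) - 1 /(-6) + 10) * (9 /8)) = 156449 /7344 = 21.30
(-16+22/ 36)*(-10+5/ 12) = 31855/ 216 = 147.48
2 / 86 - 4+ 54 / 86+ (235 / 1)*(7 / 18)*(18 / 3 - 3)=270.82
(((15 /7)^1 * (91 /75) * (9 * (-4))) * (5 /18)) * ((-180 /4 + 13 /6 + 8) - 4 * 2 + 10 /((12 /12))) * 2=5122 /3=1707.33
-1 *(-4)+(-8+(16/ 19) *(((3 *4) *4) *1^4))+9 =863/ 19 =45.42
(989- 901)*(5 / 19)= 440 / 19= 23.16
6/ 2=3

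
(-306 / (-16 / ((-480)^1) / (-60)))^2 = 303380640000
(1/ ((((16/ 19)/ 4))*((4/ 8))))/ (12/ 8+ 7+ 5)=19/ 27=0.70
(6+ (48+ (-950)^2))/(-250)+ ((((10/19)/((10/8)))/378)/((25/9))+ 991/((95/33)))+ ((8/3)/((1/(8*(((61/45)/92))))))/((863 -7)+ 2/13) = -5361212054084/1641535875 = -3265.97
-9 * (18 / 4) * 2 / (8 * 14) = -81 / 112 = -0.72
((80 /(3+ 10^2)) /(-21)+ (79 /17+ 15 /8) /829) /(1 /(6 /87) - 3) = -7100939 /2804450628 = -0.00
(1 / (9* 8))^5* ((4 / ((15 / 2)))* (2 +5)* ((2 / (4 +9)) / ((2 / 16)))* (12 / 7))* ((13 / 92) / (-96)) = -1 / 166886645760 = -0.00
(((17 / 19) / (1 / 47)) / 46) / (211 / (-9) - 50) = -7191 / 577714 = -0.01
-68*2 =-136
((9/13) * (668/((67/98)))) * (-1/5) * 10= -1178352/871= -1352.87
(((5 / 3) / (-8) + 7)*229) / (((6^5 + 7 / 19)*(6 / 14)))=4964491 / 10638072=0.47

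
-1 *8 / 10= -4 / 5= -0.80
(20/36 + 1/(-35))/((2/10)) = 166/63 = 2.63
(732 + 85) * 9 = 7353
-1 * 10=-10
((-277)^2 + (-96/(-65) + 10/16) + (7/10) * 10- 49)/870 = 39878333/452400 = 88.15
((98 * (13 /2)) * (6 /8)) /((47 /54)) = 51597 /94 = 548.90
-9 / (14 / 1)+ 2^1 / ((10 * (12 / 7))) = -221 / 420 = -0.53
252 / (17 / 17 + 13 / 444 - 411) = -111888 / 182027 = -0.61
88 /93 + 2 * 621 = 115594 /93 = 1242.95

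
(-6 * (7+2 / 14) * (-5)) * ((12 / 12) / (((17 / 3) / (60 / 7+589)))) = 22597.24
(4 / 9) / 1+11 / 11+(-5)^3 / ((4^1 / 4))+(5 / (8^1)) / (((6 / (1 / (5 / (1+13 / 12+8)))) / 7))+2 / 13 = -913021 / 7488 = -121.93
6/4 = 3/2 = 1.50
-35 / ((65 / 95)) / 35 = -19 / 13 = -1.46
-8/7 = -1.14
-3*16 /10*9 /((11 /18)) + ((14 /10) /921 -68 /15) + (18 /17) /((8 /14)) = -126362573 /1722270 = -73.37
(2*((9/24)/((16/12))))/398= 9/6368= 0.00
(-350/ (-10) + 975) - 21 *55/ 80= 15929/ 16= 995.56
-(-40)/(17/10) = 400/17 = 23.53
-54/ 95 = -0.57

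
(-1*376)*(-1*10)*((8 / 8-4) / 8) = -1410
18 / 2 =9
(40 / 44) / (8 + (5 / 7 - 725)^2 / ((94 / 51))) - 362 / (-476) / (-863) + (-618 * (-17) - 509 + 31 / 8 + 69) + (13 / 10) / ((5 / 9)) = 745836611307070825747 / 74048923332645800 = 10072.21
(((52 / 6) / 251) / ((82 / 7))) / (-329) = -13 / 1451031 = -0.00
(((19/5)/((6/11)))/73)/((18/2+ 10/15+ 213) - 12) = 209/461360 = 0.00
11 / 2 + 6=23 / 2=11.50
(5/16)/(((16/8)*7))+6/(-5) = -1319/1120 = -1.18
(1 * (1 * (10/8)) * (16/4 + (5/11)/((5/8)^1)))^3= 206.33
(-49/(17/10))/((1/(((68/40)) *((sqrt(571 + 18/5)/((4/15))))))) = -1911 *sqrt(85)/4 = -4404.64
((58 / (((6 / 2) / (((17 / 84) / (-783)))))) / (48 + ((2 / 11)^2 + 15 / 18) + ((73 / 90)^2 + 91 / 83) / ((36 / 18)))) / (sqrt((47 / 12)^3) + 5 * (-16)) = 136584800 * sqrt(141) / 13205128380361939 + 786728448000 / 620641033877011133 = 0.00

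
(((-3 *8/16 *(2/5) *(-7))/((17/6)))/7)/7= 18/595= 0.03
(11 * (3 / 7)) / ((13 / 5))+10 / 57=10315 / 5187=1.99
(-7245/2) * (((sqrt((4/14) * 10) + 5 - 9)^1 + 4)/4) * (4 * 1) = -1035 * sqrt(35) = -6123.14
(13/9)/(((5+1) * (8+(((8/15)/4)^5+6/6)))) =365625/13668814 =0.03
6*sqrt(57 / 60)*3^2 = 27*sqrt(95) / 5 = 52.63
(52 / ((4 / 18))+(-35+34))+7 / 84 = 2797 / 12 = 233.08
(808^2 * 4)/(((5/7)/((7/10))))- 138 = 63977222/25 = 2559088.88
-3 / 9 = -1 / 3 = -0.33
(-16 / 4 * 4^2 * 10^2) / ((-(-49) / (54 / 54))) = -6400 / 49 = -130.61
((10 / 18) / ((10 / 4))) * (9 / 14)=1 / 7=0.14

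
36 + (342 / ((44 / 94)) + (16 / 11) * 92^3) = 1133403.73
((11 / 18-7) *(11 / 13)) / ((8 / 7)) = -8855 / 1872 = -4.73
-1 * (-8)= 8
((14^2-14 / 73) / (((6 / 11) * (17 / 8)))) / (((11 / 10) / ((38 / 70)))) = 310384 / 3723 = 83.37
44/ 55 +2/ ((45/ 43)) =122/ 45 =2.71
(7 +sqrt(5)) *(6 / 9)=2 *sqrt(5) / 3 +14 / 3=6.16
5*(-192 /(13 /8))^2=11796480 /169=69801.66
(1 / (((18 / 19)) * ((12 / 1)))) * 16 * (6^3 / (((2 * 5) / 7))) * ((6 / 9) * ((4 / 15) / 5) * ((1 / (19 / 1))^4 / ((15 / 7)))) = 0.00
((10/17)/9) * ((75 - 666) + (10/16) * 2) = -11795/306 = -38.55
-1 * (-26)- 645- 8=-627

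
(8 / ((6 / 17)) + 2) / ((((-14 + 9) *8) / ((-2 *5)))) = 37 / 6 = 6.17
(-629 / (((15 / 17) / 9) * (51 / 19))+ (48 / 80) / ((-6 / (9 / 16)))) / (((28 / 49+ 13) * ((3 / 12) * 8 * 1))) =-2677087 / 30400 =-88.06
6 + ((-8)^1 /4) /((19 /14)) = 86 /19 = 4.53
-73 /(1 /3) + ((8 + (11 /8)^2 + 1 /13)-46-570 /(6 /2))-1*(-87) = -297883 /832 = -358.03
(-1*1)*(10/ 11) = -0.91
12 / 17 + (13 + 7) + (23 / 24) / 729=6158983 / 297432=20.71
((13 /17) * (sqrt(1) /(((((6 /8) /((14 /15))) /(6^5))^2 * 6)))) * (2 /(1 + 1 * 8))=1127153664 /425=2652126.27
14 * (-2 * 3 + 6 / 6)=-70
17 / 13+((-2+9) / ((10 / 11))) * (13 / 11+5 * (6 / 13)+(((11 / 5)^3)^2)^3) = 11222770.20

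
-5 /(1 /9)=-45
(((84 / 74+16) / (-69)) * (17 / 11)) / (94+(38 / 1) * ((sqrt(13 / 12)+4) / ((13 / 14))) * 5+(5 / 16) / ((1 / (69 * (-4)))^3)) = 2451995 * sqrt(39) / 8084846243473932966+157444770717 / 2694948747824644322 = 0.00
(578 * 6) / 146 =1734 / 73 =23.75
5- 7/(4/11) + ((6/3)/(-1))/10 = -289/20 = -14.45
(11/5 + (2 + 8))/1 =61/5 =12.20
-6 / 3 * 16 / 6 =-16 / 3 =-5.33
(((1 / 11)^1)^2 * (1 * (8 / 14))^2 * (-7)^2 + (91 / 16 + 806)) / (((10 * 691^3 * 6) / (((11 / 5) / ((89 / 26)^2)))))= 265614427 / 34497536801521200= 0.00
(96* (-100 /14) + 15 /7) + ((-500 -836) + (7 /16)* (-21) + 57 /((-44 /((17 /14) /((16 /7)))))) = -20002231 /9856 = -2029.45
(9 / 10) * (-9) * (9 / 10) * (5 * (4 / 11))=-729 / 55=-13.25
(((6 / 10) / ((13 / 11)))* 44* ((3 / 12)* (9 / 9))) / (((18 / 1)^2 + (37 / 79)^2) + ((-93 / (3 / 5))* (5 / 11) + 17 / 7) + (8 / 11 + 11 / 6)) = 1046653146 / 48494955665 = 0.02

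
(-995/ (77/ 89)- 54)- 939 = -2143.06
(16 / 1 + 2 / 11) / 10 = 89 / 55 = 1.62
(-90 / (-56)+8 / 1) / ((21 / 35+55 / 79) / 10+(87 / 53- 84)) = -28157575 / 241004596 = -0.12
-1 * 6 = -6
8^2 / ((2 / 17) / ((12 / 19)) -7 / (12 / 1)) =-4352 / 27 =-161.19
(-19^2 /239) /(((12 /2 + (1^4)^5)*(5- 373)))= 361 /615664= 0.00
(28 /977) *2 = 0.06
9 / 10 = 0.90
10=10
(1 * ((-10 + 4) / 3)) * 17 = -34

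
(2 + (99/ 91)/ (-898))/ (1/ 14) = 163337/ 5837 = 27.98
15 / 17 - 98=-1651 / 17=-97.12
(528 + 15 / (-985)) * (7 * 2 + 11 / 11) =1560195 / 197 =7919.77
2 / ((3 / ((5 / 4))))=0.83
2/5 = 0.40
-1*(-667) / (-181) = -667 / 181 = -3.69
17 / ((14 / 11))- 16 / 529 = 98699 / 7406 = 13.33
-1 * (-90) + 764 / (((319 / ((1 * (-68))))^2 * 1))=12691226 / 101761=124.72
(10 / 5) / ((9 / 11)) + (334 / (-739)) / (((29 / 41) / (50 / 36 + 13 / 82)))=280768 / 192879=1.46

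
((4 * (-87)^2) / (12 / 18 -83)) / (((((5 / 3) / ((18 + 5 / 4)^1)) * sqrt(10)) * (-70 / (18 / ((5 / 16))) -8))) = 377662824 * sqrt(10) / 8194225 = 145.75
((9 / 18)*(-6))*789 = -2367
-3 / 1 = -3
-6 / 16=-3 / 8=-0.38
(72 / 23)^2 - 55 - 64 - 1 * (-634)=277619 / 529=524.80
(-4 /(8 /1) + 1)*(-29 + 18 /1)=-11 /2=-5.50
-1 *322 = -322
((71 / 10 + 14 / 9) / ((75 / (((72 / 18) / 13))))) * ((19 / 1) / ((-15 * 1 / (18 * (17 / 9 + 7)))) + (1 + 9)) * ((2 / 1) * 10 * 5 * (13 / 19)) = -189584 / 405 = -468.11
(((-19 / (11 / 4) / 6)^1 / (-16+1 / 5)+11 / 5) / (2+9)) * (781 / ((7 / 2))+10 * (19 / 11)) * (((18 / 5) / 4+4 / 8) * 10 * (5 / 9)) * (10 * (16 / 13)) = 13500431360 / 2839023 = 4755.31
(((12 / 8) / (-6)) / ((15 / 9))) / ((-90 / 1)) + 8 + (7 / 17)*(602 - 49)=2404217 / 10200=235.71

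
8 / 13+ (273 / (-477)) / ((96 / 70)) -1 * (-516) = 51215107 / 99216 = 516.20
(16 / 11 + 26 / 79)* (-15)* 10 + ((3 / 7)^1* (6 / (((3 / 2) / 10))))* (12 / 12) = -1523220 / 6083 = -250.41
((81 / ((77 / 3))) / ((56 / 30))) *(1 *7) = 3645 / 308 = 11.83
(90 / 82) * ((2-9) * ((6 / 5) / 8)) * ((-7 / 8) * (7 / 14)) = 1323 / 2624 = 0.50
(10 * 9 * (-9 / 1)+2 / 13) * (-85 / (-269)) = -894880 / 3497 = -255.90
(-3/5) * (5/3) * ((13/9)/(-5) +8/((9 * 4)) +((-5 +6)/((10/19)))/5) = -47/150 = -0.31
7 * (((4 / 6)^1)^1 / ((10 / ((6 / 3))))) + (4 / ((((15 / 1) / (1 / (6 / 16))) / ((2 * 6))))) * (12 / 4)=26.53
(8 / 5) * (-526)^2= 2213408 / 5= 442681.60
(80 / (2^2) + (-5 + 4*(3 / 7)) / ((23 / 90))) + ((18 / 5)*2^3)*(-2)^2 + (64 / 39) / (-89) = 14860582 / 121485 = 122.32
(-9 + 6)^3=-27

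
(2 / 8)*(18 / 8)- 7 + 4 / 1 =-39 / 16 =-2.44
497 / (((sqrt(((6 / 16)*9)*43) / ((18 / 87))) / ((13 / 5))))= 25844*sqrt(258) / 18705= 22.19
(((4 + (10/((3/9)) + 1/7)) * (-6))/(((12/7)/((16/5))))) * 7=-2676.80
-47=-47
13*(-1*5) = -65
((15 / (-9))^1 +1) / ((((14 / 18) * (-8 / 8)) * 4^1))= 0.21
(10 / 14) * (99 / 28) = 495 / 196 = 2.53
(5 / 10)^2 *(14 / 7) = 1 / 2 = 0.50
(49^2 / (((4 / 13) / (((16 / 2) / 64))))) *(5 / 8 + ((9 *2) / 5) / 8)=1342159 / 1280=1048.56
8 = 8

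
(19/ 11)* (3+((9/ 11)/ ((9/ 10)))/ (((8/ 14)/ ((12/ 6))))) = 1292/ 121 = 10.68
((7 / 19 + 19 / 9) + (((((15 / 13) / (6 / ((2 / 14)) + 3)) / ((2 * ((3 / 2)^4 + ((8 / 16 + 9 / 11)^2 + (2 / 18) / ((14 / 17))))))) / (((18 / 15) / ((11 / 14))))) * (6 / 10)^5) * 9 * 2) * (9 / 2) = 1457973874274 / 130578248125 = 11.17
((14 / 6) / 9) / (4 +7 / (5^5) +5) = 21875 / 759564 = 0.03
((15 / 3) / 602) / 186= 5 / 111972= 0.00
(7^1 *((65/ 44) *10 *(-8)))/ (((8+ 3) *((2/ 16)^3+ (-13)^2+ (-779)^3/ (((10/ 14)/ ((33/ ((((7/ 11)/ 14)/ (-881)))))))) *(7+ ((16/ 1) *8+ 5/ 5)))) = -0.00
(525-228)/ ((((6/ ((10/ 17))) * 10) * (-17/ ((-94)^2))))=-437382/ 289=-1513.43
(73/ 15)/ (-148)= -73/ 2220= -0.03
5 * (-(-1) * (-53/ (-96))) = 265/ 96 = 2.76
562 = 562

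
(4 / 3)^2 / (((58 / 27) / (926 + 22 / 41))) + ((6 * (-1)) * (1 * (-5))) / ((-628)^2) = 179782330539 / 234461288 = 766.79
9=9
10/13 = 0.77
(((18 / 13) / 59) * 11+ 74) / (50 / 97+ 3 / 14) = 77346248 / 760097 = 101.76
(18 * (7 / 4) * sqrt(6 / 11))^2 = 11907 / 22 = 541.23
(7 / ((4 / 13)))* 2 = 91 / 2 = 45.50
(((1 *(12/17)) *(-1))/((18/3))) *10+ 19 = 17.82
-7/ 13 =-0.54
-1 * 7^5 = -16807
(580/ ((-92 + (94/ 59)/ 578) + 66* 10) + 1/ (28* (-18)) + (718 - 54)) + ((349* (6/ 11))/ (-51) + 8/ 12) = 120845285426743/ 182558658744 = 661.95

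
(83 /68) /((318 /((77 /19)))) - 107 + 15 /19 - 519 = -256865105 /410856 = -625.19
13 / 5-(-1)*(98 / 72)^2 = 28853 / 6480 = 4.45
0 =0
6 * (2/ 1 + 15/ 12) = 39/ 2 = 19.50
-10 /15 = -2 /3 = -0.67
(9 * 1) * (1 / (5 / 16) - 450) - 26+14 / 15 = -60694 / 15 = -4046.27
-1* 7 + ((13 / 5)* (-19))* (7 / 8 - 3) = 3919 / 40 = 97.98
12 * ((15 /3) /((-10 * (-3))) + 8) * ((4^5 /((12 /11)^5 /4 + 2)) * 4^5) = 8274836455424 /192155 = 43063341.86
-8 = -8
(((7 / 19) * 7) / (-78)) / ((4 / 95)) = -0.79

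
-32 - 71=-103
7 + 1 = 8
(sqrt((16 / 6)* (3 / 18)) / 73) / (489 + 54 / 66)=11 / 589986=0.00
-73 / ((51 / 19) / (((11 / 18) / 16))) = -1.04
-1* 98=-98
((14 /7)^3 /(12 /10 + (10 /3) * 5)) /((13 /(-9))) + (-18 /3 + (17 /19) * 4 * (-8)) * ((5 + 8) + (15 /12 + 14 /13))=-17578531 /33098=-531.11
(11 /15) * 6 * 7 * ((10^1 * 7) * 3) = 6468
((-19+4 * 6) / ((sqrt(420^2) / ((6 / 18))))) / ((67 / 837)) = 93 / 1876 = 0.05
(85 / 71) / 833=5 / 3479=0.00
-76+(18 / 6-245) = -318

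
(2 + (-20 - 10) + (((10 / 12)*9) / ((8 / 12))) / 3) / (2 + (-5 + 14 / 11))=1067 / 76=14.04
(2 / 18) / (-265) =-1 / 2385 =-0.00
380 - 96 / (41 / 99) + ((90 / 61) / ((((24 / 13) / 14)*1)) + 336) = 2477909 / 5002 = 495.38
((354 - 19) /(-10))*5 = -335 /2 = -167.50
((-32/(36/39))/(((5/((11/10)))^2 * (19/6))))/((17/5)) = -6292/40375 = -0.16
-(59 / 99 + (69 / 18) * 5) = -3913 / 198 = -19.76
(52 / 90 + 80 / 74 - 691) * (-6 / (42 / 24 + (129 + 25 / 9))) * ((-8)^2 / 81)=587649536 / 24010965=24.47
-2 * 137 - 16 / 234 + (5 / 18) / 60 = -769571 / 2808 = -274.06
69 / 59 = 1.17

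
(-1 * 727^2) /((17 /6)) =-3171174 /17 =-186539.65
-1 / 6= -0.17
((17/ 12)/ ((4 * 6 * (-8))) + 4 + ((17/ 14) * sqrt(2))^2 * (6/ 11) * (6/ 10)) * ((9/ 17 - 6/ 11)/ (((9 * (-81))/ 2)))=30784009/ 141077946240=0.00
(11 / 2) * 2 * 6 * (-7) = -462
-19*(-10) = 190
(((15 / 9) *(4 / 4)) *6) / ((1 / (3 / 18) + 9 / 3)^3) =10 / 729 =0.01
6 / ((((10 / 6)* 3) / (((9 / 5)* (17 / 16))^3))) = 10744731 / 1280000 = 8.39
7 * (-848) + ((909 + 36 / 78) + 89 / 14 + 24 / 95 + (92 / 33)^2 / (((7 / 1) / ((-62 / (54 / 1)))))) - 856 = -2987840198701 / 508377870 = -5877.20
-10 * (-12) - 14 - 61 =45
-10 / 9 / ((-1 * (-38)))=-5 / 171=-0.03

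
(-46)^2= 2116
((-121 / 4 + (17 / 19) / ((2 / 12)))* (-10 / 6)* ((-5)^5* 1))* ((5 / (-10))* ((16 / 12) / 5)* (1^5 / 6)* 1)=5909375 / 2052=2879.81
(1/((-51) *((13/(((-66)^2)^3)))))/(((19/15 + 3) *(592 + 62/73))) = -157128602895/3188146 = -49285.26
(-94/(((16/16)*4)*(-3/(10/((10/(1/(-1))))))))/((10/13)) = -611/60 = -10.18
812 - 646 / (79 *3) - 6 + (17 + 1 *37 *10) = 282095 / 237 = 1190.27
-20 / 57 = -0.35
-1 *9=-9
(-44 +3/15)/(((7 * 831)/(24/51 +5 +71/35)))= -325726/5768525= -0.06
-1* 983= -983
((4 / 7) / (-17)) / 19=-4 / 2261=-0.00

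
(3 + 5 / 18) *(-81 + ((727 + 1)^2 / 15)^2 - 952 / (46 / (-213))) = 4091890572.43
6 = 6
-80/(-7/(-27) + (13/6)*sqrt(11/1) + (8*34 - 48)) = -52315200/146501521 + 505440*sqrt(11)/146501521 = -0.35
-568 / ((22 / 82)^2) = -7890.98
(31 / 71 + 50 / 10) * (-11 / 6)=-2123 / 213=-9.97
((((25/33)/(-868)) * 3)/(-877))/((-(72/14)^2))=-175/1550311488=-0.00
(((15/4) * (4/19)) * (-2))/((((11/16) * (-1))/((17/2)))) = 4080/209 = 19.52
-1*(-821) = 821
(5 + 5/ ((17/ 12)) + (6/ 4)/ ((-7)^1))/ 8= 1979/ 1904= 1.04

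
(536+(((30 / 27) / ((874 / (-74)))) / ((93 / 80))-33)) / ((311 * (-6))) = -183952207 / 682524954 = -0.27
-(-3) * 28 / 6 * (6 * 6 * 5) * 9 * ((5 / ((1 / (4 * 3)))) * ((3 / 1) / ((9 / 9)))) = 4082400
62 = 62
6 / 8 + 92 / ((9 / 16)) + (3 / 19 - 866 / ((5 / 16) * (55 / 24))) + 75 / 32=-1568669293 / 1504800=-1042.44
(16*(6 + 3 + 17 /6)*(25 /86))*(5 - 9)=-28400 /129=-220.16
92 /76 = 23 /19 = 1.21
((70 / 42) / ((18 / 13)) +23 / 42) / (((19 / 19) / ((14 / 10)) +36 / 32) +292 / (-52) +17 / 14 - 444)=-34424 / 8777619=-0.00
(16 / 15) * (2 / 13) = 32 / 195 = 0.16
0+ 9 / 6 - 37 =-71 / 2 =-35.50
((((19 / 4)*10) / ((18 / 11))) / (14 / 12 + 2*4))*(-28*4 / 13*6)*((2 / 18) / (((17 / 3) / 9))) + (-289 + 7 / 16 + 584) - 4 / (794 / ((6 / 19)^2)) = 135079314199 / 506768912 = 266.55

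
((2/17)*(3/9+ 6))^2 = 1444/2601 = 0.56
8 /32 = 1 /4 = 0.25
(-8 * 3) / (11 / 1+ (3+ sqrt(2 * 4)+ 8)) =-0.97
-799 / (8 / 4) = -799 / 2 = -399.50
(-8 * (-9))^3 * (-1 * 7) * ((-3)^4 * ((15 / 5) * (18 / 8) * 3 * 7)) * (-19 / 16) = 35623553112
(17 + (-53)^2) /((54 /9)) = 471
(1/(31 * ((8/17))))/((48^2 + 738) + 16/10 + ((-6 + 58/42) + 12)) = 1785/79447544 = 0.00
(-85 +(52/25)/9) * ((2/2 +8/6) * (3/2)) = -133511/450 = -296.69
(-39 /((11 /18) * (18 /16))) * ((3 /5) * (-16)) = 544.58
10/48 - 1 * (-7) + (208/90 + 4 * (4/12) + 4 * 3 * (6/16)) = 5527/360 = 15.35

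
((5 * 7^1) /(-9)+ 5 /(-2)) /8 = -115 /144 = -0.80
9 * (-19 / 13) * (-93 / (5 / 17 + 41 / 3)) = 811053 / 9256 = 87.62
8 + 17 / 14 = 129 / 14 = 9.21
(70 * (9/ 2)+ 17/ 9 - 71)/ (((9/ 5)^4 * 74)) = 1383125/ 4369626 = 0.32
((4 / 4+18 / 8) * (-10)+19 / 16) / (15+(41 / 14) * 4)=-3507 / 2992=-1.17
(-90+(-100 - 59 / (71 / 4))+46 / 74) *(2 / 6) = -168743 / 2627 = -64.23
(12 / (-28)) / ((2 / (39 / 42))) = -39 / 196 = -0.20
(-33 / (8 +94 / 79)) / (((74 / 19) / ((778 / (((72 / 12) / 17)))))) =-9926113 / 4884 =-2032.37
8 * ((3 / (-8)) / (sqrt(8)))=-1.06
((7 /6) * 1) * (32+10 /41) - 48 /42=31405 /861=36.48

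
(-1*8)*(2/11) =-16/11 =-1.45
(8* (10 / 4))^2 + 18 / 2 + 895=1304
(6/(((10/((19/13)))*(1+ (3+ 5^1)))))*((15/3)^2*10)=950/39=24.36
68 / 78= 34 / 39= 0.87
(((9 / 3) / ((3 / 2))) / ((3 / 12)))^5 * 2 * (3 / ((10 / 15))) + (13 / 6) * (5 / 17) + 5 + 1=30081701 / 102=294918.64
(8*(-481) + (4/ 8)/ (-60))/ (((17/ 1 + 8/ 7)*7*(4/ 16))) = -461761/ 3810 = -121.20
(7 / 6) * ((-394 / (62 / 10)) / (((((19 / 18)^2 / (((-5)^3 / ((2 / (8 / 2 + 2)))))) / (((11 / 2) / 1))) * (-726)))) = -23270625 / 123101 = -189.04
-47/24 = -1.96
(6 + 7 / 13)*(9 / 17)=45 / 13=3.46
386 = 386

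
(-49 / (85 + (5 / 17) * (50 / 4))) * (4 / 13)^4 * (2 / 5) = -852992 / 430557075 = -0.00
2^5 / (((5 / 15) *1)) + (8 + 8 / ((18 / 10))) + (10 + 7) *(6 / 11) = 11654 / 99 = 117.72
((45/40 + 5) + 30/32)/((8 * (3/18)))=339/64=5.30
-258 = -258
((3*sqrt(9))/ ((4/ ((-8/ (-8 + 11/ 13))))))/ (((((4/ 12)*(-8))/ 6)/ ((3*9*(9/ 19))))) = -72.40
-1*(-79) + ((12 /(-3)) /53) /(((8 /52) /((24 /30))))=20831 /265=78.61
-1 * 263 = -263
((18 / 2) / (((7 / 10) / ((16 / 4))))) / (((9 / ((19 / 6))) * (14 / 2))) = 380 / 147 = 2.59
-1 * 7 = -7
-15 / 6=-5 / 2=-2.50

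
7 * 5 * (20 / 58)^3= 35000 / 24389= 1.44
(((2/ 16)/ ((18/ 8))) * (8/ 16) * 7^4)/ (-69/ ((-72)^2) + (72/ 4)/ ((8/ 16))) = 115248/ 62185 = 1.85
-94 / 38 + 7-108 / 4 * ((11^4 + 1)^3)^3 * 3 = -47603868023338717557695868846590202090922 / 19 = -2505466738070458818826098000000000000000.00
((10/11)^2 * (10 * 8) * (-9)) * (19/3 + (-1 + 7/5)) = -484800/121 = -4006.61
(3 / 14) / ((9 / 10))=5 / 21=0.24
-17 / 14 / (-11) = 17 / 154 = 0.11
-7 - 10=-17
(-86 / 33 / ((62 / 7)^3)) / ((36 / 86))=-634207 / 70783416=-0.01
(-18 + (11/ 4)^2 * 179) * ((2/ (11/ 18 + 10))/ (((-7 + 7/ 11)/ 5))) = -302247/ 1528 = -197.81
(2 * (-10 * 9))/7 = -180/7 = -25.71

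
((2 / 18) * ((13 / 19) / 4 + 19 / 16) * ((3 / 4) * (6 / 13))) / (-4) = -413 / 31616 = -0.01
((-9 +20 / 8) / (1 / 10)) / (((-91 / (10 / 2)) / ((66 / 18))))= 13.10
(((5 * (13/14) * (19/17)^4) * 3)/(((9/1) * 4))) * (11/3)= 93179515/42094584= 2.21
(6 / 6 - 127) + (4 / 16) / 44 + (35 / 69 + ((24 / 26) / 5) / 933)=-30805893149 / 245490960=-125.49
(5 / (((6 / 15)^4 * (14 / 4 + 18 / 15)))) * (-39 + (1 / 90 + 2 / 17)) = -185853125 / 115056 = -1615.33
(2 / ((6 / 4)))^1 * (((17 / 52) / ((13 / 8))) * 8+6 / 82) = 46636 / 20787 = 2.24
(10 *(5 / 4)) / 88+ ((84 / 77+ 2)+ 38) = 7257 / 176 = 41.23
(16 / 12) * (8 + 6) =56 / 3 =18.67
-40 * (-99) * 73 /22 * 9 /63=13140 /7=1877.14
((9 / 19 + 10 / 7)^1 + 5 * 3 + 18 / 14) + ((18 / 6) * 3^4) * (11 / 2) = 360347 / 266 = 1354.69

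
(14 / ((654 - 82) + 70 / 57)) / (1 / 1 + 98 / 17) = 399 / 110515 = 0.00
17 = 17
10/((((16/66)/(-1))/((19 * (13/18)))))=-13585/24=-566.04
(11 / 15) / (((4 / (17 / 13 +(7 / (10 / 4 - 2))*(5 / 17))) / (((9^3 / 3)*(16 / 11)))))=388476 / 1105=351.56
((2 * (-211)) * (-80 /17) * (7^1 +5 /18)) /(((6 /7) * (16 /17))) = 967435 /54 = 17915.46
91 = 91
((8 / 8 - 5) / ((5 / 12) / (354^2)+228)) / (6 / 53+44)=-159401952 / 400808695189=-0.00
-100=-100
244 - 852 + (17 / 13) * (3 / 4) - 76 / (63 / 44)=-2162483 / 3276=-660.10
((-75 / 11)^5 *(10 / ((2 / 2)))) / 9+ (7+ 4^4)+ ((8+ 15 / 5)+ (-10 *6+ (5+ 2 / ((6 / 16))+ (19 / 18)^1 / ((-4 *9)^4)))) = -78623855505492223 / 4869069055488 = -16147.62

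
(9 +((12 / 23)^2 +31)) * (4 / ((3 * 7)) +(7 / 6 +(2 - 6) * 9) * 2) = -31082536 / 11109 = -2797.96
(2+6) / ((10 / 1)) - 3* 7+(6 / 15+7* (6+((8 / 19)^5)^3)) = 1685106331769125720309 / 75905635149373991495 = 22.20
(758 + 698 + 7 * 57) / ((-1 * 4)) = -1855 / 4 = -463.75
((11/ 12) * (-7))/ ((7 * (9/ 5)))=-55/ 108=-0.51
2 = 2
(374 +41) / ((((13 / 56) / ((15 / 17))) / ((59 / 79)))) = 20567400 / 17459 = 1178.04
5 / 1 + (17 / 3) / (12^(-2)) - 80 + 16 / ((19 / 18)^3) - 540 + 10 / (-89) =130936829 / 610451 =214.49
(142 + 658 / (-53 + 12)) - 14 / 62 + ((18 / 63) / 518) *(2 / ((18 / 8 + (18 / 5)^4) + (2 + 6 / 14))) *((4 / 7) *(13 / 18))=7877507976611747 / 62656448045121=125.73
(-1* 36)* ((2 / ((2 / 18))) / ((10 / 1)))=-324 / 5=-64.80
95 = 95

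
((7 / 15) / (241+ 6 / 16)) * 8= 448 / 28965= 0.02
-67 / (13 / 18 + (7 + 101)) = -1206 / 1957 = -0.62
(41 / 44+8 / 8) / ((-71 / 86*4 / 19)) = -11.11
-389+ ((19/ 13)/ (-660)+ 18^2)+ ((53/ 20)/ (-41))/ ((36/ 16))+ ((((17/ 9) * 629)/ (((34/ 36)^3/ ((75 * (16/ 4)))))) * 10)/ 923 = 5756278928129/ 1273795380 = 4519.00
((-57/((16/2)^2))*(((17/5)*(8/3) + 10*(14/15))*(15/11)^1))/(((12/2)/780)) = -255645/88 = -2905.06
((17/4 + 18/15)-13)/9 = -151/180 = -0.84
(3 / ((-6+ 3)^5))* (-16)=16 / 81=0.20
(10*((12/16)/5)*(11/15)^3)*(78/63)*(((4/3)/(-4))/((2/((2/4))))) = -17303/283500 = -0.06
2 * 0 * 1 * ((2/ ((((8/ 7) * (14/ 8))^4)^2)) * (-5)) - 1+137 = 136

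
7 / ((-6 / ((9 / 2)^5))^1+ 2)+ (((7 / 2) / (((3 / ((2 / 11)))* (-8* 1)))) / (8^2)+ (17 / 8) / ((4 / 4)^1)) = 1869385835 / 332023296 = 5.63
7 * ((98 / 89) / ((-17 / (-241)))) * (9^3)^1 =120522654 / 1513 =79658.07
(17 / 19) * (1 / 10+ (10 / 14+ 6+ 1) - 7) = 51 / 70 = 0.73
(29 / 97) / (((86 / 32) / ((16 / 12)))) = 1856 / 12513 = 0.15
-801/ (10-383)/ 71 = 0.03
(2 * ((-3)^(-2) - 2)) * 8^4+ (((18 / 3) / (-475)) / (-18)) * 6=-66150382 / 4275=-15473.77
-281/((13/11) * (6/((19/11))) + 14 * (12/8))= -5339/477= -11.19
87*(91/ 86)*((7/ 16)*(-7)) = -387933/ 1376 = -281.93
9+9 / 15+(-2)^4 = 25.60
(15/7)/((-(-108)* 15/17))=17/756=0.02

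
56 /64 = 7 /8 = 0.88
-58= -58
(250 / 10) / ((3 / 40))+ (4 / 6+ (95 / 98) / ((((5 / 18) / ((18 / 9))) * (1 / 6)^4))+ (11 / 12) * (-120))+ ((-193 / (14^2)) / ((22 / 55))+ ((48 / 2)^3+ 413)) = 1316229 / 56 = 23504.09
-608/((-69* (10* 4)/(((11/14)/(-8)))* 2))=-209/19320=-0.01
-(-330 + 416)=-86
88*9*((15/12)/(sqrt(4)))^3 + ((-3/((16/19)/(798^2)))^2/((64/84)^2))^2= 78603135622464327116776440.00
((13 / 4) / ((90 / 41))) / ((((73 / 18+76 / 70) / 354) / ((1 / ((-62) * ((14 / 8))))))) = -2301 / 2449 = -0.94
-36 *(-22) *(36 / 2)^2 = 256608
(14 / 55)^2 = 196 / 3025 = 0.06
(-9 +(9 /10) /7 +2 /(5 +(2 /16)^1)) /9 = -24341 /25830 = -0.94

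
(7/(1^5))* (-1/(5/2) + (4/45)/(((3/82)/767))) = 1760654/135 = 13041.88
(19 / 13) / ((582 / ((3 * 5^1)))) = 95 / 2522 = 0.04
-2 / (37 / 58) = -116 / 37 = -3.14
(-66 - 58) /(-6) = 62 /3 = 20.67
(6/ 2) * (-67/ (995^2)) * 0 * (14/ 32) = 0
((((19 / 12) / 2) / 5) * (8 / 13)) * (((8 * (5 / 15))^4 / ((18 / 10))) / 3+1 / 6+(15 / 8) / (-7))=21555253 / 23882040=0.90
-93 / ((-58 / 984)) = 45756 / 29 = 1577.79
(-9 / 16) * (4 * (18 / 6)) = -27 / 4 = -6.75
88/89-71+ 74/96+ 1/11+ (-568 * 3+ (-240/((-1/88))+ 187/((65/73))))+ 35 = 59842962527/3054480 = 19591.87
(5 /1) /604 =5 /604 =0.01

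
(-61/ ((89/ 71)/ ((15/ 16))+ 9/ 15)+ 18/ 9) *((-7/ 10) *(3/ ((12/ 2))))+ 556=23366433/ 41260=566.32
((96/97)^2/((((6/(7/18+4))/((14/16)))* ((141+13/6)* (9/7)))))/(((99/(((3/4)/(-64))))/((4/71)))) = -3871/170432113797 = -0.00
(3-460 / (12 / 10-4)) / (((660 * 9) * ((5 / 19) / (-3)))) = -0.32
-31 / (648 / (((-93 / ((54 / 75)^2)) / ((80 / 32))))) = 120125 / 34992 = 3.43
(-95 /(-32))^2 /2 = 9025 /2048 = 4.41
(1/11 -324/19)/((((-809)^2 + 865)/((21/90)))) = -4963/821803884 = -0.00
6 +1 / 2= 13 / 2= 6.50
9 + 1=10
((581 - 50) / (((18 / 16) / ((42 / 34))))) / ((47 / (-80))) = -792960 / 799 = -992.44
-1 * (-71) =71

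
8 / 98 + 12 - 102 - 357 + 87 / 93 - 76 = -792892 / 1519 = -521.98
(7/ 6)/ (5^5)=7/ 18750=0.00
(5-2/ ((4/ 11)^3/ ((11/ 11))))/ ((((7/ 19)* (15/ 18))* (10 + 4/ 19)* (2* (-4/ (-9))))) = -11413737/ 869120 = -13.13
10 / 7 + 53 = 381 / 7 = 54.43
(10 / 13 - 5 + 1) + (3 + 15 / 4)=3.52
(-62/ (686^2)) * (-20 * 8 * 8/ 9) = 19840/ 1058841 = 0.02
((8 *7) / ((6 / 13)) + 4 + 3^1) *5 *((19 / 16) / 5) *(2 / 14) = 1045 / 48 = 21.77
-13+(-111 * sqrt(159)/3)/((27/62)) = -2294 * sqrt(159)/27- 13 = -1084.34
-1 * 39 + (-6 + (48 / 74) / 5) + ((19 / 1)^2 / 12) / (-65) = -1308313 / 28860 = -45.33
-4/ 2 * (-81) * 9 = 1458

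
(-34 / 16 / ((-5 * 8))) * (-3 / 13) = -51 / 4160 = -0.01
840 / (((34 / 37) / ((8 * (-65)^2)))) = 525252000 / 17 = 30897176.47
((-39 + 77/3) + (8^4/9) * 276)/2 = 188396/3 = 62798.67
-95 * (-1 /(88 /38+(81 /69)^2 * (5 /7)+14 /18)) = 23.30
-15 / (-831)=5 / 277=0.02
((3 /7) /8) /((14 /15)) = 45 /784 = 0.06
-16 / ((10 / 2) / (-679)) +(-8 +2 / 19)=205666 / 95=2164.91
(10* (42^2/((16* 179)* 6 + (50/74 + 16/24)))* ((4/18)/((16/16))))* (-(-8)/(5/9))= 6265728/1907573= 3.28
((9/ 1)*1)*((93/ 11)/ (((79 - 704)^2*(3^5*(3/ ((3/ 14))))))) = 31/ 541406250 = 0.00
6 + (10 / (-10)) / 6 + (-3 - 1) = 11 / 6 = 1.83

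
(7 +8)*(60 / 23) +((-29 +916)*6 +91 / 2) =248705 / 46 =5406.63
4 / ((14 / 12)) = 24 / 7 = 3.43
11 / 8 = 1.38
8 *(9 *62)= 4464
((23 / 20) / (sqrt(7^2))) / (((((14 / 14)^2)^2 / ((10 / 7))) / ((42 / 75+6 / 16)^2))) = 804287 / 3920000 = 0.21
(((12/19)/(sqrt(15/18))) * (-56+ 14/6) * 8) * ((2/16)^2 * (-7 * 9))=10143 * sqrt(30)/190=292.40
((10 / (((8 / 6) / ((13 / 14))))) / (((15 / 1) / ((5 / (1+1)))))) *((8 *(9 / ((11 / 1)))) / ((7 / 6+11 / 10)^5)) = 444234375 / 3498527648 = 0.13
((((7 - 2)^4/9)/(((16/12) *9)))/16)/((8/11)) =6875/13824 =0.50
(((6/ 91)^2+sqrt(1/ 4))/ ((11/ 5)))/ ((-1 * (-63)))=41765/ 11477466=0.00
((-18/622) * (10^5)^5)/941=-307533546784395064428.28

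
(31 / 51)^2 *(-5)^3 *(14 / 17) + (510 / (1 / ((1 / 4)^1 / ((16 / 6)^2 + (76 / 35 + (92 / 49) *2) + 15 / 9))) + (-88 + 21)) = -276301450819 / 2867295582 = -96.36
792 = 792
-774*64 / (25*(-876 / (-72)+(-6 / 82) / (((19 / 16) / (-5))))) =-231531264 / 1457675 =-158.84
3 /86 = 0.03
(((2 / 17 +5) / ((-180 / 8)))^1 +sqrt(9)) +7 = 2492 / 255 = 9.77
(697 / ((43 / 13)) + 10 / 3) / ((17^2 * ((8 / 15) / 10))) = 690325 / 49708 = 13.89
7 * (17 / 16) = 119 / 16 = 7.44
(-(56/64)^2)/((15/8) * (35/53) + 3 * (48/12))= -2597/44904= -0.06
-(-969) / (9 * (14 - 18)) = -323 / 12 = -26.92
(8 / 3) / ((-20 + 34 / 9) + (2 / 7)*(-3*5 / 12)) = -336 / 2089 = -0.16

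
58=58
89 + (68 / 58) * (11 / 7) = 18441 / 203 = 90.84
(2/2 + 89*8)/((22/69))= 49197/22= 2236.23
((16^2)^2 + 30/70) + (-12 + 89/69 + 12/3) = 31650854/483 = 65529.72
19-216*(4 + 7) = -2357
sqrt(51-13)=sqrt(38)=6.16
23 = 23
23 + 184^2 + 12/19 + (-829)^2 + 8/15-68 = 205500152/285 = 721053.16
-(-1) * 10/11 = 10/11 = 0.91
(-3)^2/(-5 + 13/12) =-108/47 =-2.30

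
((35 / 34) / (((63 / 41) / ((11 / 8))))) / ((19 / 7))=15785 / 46512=0.34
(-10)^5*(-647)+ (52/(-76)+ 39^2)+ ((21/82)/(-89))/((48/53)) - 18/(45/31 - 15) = 5024119740533493/77650720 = 64701521.64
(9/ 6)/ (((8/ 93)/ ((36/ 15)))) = 837/ 20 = 41.85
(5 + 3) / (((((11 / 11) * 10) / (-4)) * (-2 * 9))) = 8 / 45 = 0.18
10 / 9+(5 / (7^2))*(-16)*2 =-950 / 441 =-2.15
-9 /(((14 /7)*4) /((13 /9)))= -13 /8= -1.62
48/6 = 8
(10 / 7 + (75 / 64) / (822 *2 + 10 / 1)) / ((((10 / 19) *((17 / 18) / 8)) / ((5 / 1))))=181103535 / 1574608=115.01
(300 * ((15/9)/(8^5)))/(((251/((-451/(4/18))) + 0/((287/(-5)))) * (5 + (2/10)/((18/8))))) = -22831875/941735936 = -0.02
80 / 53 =1.51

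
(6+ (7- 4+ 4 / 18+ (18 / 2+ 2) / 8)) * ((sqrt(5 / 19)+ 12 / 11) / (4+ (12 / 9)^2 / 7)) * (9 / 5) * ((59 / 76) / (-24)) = -2836071 / 17923840- 945357 * sqrt(95) / 123837440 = -0.23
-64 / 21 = -3.05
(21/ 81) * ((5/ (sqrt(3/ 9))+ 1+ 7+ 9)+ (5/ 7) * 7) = 35 * sqrt(3)/ 27+ 154/ 27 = 7.95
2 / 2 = 1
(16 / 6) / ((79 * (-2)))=-4 / 237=-0.02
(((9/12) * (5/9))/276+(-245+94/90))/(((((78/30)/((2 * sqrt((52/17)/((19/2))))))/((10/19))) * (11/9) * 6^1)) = -20199395 * sqrt(8398)/242215116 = -7.64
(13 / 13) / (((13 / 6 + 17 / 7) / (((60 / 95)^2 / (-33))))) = -2016 / 766403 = -0.00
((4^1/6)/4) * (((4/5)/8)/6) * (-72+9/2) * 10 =-15/8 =-1.88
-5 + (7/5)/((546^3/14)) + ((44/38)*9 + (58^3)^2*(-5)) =-30034017080277848801/157788540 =-190343462714.58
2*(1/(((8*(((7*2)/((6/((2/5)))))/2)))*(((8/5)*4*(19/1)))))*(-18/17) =-675/144704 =-0.00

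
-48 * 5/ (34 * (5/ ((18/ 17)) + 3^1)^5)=-226748160/ 882110359883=-0.00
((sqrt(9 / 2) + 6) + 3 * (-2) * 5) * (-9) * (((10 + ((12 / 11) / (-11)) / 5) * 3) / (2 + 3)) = 3912624 / 3025-244539 * sqrt(2) / 3025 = 1179.11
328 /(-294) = -164 /147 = -1.12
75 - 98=-23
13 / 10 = 1.30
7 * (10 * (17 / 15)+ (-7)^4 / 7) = 7441 / 3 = 2480.33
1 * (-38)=-38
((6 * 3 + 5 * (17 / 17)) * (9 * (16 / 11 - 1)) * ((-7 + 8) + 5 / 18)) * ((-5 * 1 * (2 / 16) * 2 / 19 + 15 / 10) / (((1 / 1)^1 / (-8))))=-288305 / 209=-1379.45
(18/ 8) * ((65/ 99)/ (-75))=-0.02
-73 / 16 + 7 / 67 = -4779 / 1072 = -4.46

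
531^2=281961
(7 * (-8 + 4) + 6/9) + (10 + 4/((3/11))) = -2.67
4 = 4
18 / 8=9 / 4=2.25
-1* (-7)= 7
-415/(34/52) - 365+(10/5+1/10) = -169593/170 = -997.61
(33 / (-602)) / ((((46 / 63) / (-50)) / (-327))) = -1227.49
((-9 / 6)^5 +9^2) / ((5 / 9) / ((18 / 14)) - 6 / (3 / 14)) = -6561 / 2464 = -2.66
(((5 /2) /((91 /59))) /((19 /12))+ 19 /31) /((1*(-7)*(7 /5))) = -438605 /2626351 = -0.17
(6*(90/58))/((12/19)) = 855/58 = 14.74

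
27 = 27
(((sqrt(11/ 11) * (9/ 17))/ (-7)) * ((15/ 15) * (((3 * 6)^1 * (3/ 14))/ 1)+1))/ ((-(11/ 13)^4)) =514098/ 717409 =0.72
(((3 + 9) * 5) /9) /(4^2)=5 /12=0.42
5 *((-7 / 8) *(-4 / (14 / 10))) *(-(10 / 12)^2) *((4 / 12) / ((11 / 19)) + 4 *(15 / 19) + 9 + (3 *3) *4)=-4774375 / 11286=-423.04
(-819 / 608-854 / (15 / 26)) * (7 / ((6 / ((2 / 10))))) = -94586219 / 273600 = -345.71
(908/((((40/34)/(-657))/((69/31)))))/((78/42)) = -1224580329/2015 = -607732.17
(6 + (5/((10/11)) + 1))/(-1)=-12.50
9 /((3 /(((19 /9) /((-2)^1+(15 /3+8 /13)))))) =247 /141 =1.75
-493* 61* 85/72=-2556205/72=-35502.85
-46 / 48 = -23 / 24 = -0.96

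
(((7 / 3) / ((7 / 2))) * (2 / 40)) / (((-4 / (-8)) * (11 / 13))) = 0.08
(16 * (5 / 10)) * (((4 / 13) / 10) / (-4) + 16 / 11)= 8276 / 715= 11.57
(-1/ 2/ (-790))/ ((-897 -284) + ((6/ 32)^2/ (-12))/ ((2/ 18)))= -256/ 477701545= -0.00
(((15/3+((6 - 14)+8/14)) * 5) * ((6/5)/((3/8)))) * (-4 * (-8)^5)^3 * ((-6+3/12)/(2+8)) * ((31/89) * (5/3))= 54588131083357782016/1869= 29207132735878963.09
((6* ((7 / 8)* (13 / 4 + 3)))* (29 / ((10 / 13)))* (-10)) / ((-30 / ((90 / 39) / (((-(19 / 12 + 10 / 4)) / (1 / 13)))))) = -6525 / 364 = -17.93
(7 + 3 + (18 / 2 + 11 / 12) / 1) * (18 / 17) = 717 / 34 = 21.09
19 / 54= 0.35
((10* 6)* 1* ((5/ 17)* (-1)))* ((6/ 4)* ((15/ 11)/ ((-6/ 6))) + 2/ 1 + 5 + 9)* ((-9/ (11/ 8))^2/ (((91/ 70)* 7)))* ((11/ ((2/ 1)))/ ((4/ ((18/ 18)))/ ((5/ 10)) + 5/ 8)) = -3182976000/ 4305301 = -739.32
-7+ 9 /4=-19 /4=-4.75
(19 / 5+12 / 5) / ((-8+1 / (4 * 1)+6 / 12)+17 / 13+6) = 107.47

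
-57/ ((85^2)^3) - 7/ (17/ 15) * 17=-39600699140682/ 377149515625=-105.00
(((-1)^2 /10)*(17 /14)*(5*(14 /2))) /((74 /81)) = 1377 /296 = 4.65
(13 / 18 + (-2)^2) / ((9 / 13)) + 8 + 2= 2725 / 162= 16.82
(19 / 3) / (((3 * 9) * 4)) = 19 / 324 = 0.06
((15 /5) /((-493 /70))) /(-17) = 210 /8381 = 0.03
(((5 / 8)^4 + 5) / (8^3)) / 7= 3015 / 2097152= 0.00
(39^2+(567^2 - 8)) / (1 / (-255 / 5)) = -16473102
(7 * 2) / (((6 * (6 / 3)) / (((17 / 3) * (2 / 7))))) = 1.89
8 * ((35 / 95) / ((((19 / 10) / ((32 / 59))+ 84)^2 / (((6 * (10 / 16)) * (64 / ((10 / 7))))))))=963379200 / 14897064019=0.06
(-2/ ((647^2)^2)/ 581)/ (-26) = 1/ 1323538586836193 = 0.00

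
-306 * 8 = -2448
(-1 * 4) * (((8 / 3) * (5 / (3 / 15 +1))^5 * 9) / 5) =-1953125 / 81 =-24112.65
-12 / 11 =-1.09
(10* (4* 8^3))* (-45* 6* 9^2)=-447897600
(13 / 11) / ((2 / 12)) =78 / 11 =7.09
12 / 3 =4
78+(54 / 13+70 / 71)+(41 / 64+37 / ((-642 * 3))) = 4764866393 / 56886336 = 83.76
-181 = -181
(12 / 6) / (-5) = -2 / 5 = -0.40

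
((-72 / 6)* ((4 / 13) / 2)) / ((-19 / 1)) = 24 / 247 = 0.10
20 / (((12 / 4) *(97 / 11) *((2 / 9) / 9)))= 2970 / 97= 30.62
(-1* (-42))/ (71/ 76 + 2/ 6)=9576/ 289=33.13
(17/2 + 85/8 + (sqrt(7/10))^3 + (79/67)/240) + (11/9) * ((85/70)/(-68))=7 * sqrt(70)/100 + 6452419/337680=19.69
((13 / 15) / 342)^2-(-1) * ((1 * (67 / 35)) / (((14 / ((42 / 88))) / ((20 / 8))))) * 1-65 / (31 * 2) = -222435404413 / 251273761200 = -0.89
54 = 54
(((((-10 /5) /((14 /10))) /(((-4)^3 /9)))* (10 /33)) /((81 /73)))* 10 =9125 /16632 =0.55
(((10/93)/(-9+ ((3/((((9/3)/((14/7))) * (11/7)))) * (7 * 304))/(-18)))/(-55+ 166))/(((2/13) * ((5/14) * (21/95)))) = -27170/54323067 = -0.00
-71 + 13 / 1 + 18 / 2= -49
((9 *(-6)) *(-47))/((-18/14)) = -1974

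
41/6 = 6.83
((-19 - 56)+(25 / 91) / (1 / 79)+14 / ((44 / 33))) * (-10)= 38945 / 91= 427.97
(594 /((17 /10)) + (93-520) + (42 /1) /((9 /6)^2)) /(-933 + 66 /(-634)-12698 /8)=3810340 /162986259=0.02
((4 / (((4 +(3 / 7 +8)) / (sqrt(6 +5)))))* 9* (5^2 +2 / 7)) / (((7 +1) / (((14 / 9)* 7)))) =2891* sqrt(11) / 29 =330.63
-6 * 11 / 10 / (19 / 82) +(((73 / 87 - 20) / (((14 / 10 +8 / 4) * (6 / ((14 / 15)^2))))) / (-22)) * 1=-1187093701 / 41729985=-28.45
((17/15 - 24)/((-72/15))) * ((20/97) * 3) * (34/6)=29155/1746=16.70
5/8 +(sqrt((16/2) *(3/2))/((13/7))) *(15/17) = 2.27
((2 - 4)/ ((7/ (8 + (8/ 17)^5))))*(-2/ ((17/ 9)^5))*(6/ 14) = 8071968066912/ 98783701122001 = 0.08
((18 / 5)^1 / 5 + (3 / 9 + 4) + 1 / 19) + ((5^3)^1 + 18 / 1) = 211051 / 1425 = 148.11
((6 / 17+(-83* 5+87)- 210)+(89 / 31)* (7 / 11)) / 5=-3106149 / 28985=-107.16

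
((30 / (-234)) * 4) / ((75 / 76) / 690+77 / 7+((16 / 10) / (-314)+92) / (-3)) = 54887200 / 2104589253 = 0.03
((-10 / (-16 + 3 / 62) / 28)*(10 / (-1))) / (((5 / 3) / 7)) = -0.94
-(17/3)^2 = -289/9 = -32.11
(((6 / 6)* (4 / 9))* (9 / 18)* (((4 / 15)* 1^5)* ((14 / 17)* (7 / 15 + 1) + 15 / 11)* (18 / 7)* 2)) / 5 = 230816 / 1472625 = 0.16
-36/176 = -9/44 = -0.20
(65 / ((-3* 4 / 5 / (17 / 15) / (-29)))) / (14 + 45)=15.09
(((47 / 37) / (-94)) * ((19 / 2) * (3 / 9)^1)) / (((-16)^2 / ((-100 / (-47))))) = -475 / 1335552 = -0.00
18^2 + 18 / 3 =330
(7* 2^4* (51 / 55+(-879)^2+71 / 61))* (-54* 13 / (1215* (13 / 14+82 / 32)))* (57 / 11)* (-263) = 4224644728758691328 / 216447825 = 19518074292.31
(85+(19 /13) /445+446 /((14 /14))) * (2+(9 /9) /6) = 1535927 /1335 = 1150.51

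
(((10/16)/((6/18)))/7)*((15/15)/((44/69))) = 0.42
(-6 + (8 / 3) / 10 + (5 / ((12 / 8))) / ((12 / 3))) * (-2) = 49 / 5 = 9.80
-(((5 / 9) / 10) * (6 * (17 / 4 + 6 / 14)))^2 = -17161 / 7056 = -2.43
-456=-456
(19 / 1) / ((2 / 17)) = 323 / 2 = 161.50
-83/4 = -20.75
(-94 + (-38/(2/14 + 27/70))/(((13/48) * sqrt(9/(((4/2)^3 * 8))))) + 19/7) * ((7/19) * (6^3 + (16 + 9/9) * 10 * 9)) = -514060.11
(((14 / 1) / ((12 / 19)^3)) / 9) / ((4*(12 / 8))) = 48013 / 46656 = 1.03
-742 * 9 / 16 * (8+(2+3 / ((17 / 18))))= -93492 / 17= -5499.53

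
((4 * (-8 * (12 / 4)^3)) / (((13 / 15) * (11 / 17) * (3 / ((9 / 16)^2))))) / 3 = -61965 / 1144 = -54.17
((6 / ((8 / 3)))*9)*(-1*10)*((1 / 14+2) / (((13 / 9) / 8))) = -211410 / 91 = -2323.19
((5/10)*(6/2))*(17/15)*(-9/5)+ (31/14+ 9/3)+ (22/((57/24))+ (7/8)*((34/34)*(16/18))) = 364942/29925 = 12.20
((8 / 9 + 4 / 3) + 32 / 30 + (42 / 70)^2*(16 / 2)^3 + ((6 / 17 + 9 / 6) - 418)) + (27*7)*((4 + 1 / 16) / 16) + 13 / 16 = -175998851 / 979200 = -179.74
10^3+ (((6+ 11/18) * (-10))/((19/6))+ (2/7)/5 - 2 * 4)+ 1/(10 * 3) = 3875141/3990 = 971.21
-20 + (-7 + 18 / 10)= -126 / 5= -25.20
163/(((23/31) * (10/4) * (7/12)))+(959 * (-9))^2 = 59967920877/805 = 74494311.65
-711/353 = -2.01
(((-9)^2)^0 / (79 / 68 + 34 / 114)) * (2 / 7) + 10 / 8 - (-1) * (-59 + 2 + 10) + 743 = 110511665 / 158452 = 697.45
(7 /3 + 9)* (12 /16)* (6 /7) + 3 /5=276 /35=7.89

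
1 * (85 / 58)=85 / 58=1.47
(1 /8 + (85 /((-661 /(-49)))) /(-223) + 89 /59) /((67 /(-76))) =-2121954827 /1165368118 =-1.82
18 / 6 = 3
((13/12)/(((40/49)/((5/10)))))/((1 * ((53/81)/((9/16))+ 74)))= 154791/17534080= 0.01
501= 501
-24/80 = -3/10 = -0.30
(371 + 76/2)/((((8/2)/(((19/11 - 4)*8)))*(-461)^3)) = 20450/1077693991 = 0.00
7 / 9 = 0.78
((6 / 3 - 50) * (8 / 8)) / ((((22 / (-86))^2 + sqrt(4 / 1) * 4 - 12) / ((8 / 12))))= 59168 / 7275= 8.13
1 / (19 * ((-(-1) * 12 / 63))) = 0.28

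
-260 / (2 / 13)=-1690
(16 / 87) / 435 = 16 / 37845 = 0.00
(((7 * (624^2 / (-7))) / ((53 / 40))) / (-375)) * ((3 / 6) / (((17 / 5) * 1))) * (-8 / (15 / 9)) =-12460032 / 22525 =-553.16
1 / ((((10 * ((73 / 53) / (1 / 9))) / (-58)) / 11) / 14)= -236698 / 3285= -72.05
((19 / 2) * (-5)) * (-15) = 1425 / 2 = 712.50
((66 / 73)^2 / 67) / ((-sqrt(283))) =-0.00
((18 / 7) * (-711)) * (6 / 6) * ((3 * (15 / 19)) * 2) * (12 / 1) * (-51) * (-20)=-14098276800 / 133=-106002081.20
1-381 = -380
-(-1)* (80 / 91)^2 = 6400 / 8281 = 0.77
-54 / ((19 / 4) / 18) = -3888 / 19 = -204.63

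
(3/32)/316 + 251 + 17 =2710019/10112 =268.00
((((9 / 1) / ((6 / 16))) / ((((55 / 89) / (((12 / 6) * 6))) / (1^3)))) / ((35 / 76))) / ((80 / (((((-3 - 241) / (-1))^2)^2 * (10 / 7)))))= 863108522717184 / 13475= 64052580535.60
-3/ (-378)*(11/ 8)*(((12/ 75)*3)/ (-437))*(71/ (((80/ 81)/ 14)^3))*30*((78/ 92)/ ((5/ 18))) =-7138538185779/ 32163200000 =-221.95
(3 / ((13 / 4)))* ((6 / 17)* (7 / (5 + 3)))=63 / 221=0.29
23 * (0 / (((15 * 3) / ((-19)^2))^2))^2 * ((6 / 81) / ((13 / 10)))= 0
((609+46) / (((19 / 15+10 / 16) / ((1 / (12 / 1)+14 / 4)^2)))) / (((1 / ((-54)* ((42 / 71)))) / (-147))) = 336478523850 / 16117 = 20877242.90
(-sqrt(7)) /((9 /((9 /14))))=-sqrt(7) /14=-0.19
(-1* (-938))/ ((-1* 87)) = -938/ 87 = -10.78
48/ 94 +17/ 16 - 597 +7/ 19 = -8502195/ 14288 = -595.06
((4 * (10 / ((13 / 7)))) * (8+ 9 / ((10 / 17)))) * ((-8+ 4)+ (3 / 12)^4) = -1668513 / 832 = -2005.42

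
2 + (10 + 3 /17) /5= 4.04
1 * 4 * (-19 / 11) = -76 / 11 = -6.91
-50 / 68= -25 / 34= -0.74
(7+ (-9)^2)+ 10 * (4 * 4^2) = 728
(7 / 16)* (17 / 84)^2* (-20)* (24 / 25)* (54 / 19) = -0.98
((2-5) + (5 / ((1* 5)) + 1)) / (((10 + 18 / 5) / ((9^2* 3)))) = -1215 / 68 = -17.87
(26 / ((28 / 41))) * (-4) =-1066 / 7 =-152.29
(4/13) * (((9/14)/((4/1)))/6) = 3/364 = 0.01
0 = 0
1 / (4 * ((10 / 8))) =1 / 5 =0.20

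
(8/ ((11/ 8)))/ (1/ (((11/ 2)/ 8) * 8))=32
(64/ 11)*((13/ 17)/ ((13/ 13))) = 832/ 187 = 4.45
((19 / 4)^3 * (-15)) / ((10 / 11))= -226347 / 128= -1768.34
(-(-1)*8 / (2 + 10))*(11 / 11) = 2 / 3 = 0.67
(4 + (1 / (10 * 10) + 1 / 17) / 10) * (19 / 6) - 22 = -949777 / 102000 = -9.31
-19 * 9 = -171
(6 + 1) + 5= 12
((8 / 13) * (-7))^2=3136 / 169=18.56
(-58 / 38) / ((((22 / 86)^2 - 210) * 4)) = 53621 / 29500844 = 0.00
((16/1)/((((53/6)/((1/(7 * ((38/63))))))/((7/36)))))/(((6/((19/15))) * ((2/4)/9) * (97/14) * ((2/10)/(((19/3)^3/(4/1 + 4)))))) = 336091/46269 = 7.26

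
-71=-71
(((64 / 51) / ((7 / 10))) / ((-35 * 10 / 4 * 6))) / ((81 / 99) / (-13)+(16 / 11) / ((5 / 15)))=-18304 / 23053275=-0.00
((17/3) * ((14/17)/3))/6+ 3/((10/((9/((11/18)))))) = 6946/1485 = 4.68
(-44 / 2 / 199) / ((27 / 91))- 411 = -2210305 / 5373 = -411.37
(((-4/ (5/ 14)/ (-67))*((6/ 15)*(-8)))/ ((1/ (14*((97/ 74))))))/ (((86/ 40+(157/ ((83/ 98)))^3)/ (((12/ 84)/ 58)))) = -99390303488/ 26184956427122361255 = -0.00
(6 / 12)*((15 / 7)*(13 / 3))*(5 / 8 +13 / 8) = 585 / 56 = 10.45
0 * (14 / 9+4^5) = 0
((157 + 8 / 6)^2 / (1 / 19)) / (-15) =-857375 / 27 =-31754.63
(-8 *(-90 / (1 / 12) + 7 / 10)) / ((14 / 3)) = 64758 / 35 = 1850.23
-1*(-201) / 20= 10.05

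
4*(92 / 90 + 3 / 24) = 413 / 90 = 4.59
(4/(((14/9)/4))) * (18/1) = 185.14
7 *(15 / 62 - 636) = -4450.31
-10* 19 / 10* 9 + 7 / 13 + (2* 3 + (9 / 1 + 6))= -1943 / 13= -149.46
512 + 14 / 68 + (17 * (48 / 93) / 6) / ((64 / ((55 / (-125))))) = 161956321 / 316200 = 512.20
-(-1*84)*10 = 840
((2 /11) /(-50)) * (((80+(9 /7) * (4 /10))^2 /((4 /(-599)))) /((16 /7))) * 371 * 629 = 39643804305503 /110000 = 360398220.96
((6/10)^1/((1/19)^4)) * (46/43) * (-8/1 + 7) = -83647.90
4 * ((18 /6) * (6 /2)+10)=76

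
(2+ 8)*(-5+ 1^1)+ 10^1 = -30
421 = 421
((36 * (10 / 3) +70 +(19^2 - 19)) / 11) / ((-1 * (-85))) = 532 / 935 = 0.57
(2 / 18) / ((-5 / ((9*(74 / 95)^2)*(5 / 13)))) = -0.05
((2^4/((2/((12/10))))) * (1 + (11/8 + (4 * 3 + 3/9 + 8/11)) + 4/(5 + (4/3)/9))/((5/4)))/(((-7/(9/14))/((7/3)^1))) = -1019892/38225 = -26.68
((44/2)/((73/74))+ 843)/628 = 1.38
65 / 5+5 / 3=44 / 3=14.67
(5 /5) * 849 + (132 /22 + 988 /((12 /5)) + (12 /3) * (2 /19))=72224 /57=1267.09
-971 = -971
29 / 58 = 0.50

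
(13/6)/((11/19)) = 3.74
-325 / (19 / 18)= -5850 / 19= -307.89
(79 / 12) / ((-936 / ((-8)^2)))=-158 / 351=-0.45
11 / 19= 0.58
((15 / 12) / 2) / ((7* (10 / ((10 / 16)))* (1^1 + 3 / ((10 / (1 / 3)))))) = 25 / 4928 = 0.01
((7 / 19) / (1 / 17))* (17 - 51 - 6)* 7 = -33320 / 19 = -1753.68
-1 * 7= -7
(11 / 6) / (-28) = -11 / 168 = -0.07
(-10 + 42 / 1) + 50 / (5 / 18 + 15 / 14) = 1174 / 17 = 69.06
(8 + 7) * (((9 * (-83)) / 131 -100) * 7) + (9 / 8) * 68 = -2887827 / 262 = -11022.24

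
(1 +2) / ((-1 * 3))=-1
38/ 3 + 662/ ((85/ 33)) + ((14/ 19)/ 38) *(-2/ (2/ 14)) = 24800258/ 92055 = 269.41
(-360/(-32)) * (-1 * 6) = -135/2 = -67.50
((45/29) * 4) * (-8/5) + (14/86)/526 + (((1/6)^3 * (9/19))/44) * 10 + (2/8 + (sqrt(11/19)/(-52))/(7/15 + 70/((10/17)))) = -31848959503/3290104752-15 * sqrt(209)/1770496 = -9.68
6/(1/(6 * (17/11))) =612/11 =55.64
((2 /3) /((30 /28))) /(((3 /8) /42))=3136 /45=69.69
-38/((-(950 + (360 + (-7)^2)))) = 38/1359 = 0.03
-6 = -6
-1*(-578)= 578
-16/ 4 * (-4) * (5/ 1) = 80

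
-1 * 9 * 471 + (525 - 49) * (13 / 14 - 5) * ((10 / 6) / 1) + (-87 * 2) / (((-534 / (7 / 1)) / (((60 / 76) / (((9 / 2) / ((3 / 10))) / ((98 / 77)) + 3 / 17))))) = -11985703401 / 1604759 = -7468.85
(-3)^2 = 9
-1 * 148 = -148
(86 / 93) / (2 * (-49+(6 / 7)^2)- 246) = -2107 / 780456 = -0.00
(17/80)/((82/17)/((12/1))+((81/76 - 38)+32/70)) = -115311/19575796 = -0.01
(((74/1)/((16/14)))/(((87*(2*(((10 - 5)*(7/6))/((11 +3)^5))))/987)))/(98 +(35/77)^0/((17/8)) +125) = 83473377288/550855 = 151534.21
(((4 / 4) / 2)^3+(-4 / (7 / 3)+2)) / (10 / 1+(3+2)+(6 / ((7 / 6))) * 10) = 23 / 3720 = 0.01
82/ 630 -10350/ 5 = -652009/ 315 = -2069.87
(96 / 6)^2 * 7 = 1792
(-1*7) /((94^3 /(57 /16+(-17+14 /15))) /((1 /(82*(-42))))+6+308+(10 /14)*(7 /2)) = -42014 /1373056921713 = -0.00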